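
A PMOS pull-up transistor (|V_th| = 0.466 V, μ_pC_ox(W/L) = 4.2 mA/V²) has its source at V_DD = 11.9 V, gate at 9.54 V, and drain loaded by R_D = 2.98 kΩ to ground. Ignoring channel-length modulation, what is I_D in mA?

I_D = 3.80 mA

V_SG = V_DD − V_G = 11.9 − 9.54 = 2.36 V, so V_ov = 2.36 − 0.466 = 1.89 V.
Assume saturation: I_D = ½ k_p V_ov² = 0.5 × 4.2 × 1.89² = 7.53 mA, giving V_SD = V_DD − I_D R_D = 11.9 − 7.53 × 2.98 = -10.5 V.
But -10.5 V < V_ov = 1.89 V, so the device is actually in triode.
In triode I_D = k_p[V_ov V_SD − ½ V_SD²] and I_D = (V_DD − V_SD)/R_D. Equating: 6.26 V_SD² − 24.71 V_SD + 11.9 = 0, giving V_SD = 0.562 V (the root below V_ov).
I_D = (11.9 − 0.562) / 2.98 = 3.8 mA.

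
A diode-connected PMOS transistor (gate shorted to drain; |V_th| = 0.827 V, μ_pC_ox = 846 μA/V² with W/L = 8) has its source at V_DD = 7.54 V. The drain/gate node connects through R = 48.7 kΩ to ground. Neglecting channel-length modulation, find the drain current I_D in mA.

With gate tied to drain, V_SG = V_SD ≥ V_SG − |V_th|, so the device is in saturation.
k_p = μ_pC_ox · (W/L) = 6.768 mA/V².
KCL at the drain: ½ k_p (V_SG − |V_th|)² = (V_DD − V_SG)/R.
Let x = V_SG − 0.827. Then 165 x² + x − 6.713 = 0, giving x = 0.199 V (positive root), so V_SG = 1.03 V.
I_D = (V_DD − V_SG)/R = (7.54 − 1.03) / 48.7 = 0.134 mA.

I_D = 0.134 mA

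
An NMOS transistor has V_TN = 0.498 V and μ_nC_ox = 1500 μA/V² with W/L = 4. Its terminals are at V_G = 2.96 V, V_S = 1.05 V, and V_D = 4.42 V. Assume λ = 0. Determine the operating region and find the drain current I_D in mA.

V_GS = V_G − V_S = 2.96 − 1.05 = 1.91 V; V_DS = V_D − V_S = 4.42 − 1.05 = 3.37 V.
k_n = μ_nC_ox · (W/L) = 6 mA/V².
V_ov = V_GS − V_TN = 1.91 − 0.498 = 1.41 V.
Since V_DS = 3.37 V ≥ V_ov = 1.41 V, the device is in saturation.
I_D = ½ k_n V_ov² = 0.5 × 6 × 1.41² = 5.98 mA.

Saturation; I_D = 5.98 mA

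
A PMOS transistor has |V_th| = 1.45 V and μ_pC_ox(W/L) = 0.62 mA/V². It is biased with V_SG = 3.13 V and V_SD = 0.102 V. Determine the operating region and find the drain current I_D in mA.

V_ov = V_SG − |V_th| = 3.13 − 1.45 = 1.68 V.
Since V_SD = 0.102 V < V_ov = 1.68 V, the device is in the triode region.
I_D = k_p [V_ov · V_SD − ½ V_SD²] = 0.62 × [1.68 × 0.102 − 0.5 × 0.102²] = 0.103 mA.

Triode; I_D = 0.103 mA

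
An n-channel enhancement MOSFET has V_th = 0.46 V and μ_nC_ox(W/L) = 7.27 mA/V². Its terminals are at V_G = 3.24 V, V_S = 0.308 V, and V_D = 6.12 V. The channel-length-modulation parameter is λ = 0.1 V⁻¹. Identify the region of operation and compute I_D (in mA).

Saturation; I_D = 35.1 mA

V_GS = V_G − V_S = 3.24 − 0.308 = 2.93 V; V_DS = V_D − V_S = 6.12 − 0.308 = 5.81 V.
V_ov = V_GS − V_th = 2.93 − 0.46 = 2.47 V.
Since V_DS = 5.81 V ≥ V_ov = 2.47 V, the device is in saturation.
I_D = ½ k_n V_ov² (1 + λ V_DS) = 0.5 × 7.27 × 2.47² × (1 + 0.1 × 5.81) = 35.1 mA.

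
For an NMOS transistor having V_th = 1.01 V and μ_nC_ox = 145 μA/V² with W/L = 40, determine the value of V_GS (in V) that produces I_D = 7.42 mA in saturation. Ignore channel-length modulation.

k_n = μ_nC_ox · (W/L) = 5.8 mA/V².
In saturation I_D = ½ k_n (V_GS − V_th)², so V_GS − V_th = √(2 I_D / k_n) = √(2 × 7.42 / 5.8) = 1.6 V.
V_GS = 1.01 + 1.6 = 2.61 V.

V_GS = 2.61 V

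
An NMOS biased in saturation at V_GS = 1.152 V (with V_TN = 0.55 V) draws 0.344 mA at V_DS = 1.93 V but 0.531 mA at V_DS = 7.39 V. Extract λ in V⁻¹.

With V_GS fixed, I_D ∝ (1 + λ V_DS) in saturation, so I_D2/I_D1 = (1 + λ V_DS2)/(1 + λ V_DS1).
0.531/0.344 = 1.544 = (1 + 7.39 λ)/(1 + 1.93 λ).
Solving: λ (I_D1 V_DS2 − I_D2 V_DS1) = I_D2 − I_D1, so λ = (0.531 − 0.344) / (0.344 × 7.39 − 0.531 × 1.93) = 0.187 / 1.52 = 0.123 V⁻¹.

λ = 0.123 V⁻¹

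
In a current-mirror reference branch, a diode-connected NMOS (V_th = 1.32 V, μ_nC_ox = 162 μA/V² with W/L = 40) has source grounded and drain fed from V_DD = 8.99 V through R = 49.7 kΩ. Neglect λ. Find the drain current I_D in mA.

I_D = 0.150 mA

With gate tied to drain, V_GS = V_DS ≥ V_GS − V_th, so the device is in saturation.
k_n = μ_nC_ox · (W/L) = 6.48 mA/V².
KCL at the drain: ½ k_n (V_GS − V_th)² = (V_DD − V_GS)/R.
Let x = V_GS − 1.32. Then 161 x² + x − 7.67 = 0, giving x = 0.215 V (positive root), so V_GS = 1.54 V.
I_D = (V_DD − V_GS)/R = (8.99 − 1.54) / 49.7 = 0.15 mA.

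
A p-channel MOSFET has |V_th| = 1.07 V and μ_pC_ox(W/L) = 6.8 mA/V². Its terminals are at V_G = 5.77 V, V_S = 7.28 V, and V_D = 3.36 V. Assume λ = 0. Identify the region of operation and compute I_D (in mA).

Saturation; I_D = 0.658 mA

V_SG = V_S − V_G = 7.28 − 5.77 = 1.51 V; V_SD = V_S − V_D = 7.28 − 3.36 = 3.92 V.
V_ov = V_SG − |V_th| = 1.51 − 1.07 = 0.44 V.
Since V_SD = 3.92 V ≥ V_ov = 0.44 V, the device is in saturation.
I_D = ½ k_p V_ov² = 0.5 × 6.8 × 0.44² = 0.658 mA.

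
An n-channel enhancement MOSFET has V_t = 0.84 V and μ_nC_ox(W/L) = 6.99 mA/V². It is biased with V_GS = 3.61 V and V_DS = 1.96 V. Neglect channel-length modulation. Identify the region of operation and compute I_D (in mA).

Triode; I_D = 24.5 mA

V_ov = V_GS − V_t = 3.61 − 0.84 = 2.77 V.
Since V_DS = 1.96 V < V_ov = 2.77 V, the device is in the triode region.
I_D = k_n [V_ov · V_DS − ½ V_DS²] = 6.99 × [2.77 × 1.96 − 0.5 × 1.96²] = 24.5 mA.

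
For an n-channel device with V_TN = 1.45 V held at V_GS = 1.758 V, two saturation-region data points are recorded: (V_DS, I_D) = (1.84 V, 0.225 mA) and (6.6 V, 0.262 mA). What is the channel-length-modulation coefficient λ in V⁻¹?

λ = 0.0369 V⁻¹

With V_GS fixed, I_D ∝ (1 + λ V_DS) in saturation, so I_D2/I_D1 = (1 + λ V_DS2)/(1 + λ V_DS1).
0.262/0.225 = 1.164 = (1 + 6.6 λ)/(1 + 1.84 λ).
Solving: λ (I_D1 V_DS2 − I_D2 V_DS1) = I_D2 − I_D1, so λ = (0.262 − 0.225) / (0.225 × 6.6 − 0.262 × 1.84) = 0.037 / 1 = 0.0369 V⁻¹.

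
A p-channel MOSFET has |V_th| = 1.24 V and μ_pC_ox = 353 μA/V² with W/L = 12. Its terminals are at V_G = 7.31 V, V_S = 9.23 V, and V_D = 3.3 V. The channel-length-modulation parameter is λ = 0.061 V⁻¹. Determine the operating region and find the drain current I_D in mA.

V_SG = V_S − V_G = 9.23 − 7.31 = 1.92 V; V_SD = V_S − V_D = 9.23 − 3.3 = 5.93 V.
k_p = μ_pC_ox · (W/L) = 4.236 mA/V².
V_ov = V_SG − |V_th| = 1.92 − 1.24 = 0.68 V.
Since V_SD = 5.93 V ≥ V_ov = 0.68 V, the device is in saturation.
I_D = ½ k_p V_ov² (1 + λ V_SD) = 0.5 × 4.236 × 0.68² × (1 + 0.061 × 5.93) = 1.33 mA.

Saturation; I_D = 1.33 mA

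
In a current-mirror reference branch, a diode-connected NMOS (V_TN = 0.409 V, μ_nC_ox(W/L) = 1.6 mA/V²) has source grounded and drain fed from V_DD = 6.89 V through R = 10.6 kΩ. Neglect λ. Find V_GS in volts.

With gate tied to drain, V_GS = V_DS ≥ V_GS − V_TN, so the device is in saturation.
KCL at the drain: ½ k_n (V_GS − V_TN)² = (V_DD − V_GS)/R.
Let x = V_GS − 0.409. Then 8.48 x² + x − 6.481 = 0, giving x = 0.817 V (positive root), so V_GS = 1.23 V.
I_D = (V_DD − V_GS)/R = (6.89 − 1.23) / 10.6 = 0.534 mA.

V_GS = 1.23 V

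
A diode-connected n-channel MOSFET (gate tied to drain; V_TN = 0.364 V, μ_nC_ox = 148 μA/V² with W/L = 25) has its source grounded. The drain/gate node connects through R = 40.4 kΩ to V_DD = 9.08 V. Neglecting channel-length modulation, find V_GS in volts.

V_GS = 0.699 V

With gate tied to drain, V_GS = V_DS ≥ V_GS − V_TN, so the device is in saturation.
k_n = μ_nC_ox · (W/L) = 3.7 mA/V².
KCL at the drain: ½ k_n (V_GS − V_TN)² = (V_DD − V_GS)/R.
Let x = V_GS − 0.364. Then 74.7 x² + x − 8.716 = 0, giving x = 0.335 V (positive root), so V_GS = 0.699 V.
I_D = (V_DD − V_GS)/R = (9.08 − 0.699) / 40.4 = 0.207 mA.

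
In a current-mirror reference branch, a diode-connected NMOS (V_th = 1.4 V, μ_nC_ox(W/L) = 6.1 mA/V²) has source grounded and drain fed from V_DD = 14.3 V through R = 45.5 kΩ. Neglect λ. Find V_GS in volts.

V_GS = 1.70 V

With gate tied to drain, V_GS = V_DS ≥ V_GS − V_th, so the device is in saturation.
KCL at the drain: ½ k_n (V_GS − V_th)² = (V_DD − V_GS)/R.
Let x = V_GS − 1.4. Then 139 x² + x − 12.9 = 0, giving x = 0.301 V (positive root), so V_GS = 1.7 V.
I_D = (V_DD − V_GS)/R = (14.3 − 1.7) / 45.5 = 0.277 mA.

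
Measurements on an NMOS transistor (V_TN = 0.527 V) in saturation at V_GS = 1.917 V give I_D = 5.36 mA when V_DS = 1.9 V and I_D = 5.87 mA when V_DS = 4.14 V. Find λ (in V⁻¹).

λ = 0.0462 V⁻¹

With V_GS fixed, I_D ∝ (1 + λ V_DS) in saturation, so I_D2/I_D1 = (1 + λ V_DS2)/(1 + λ V_DS1).
5.87/5.36 = 1.095 = (1 + 4.14 λ)/(1 + 1.9 λ).
Solving: λ (I_D1 V_DS2 − I_D2 V_DS1) = I_D2 − I_D1, so λ = (5.87 − 5.36) / (5.36 × 4.14 − 5.87 × 1.9) = 0.51 / 11 = 0.0462 V⁻¹.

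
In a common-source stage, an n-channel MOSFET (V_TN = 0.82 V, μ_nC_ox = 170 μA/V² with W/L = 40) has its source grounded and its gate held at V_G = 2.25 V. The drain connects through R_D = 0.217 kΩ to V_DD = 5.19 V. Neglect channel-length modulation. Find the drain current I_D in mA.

I_D = 6.95 mA

V_GS = V_G = 2.25 V, so V_ov = 2.25 − 0.82 = 1.43 V.
k_n = μ_nC_ox · (W/L) = 6.8 mA/V².
Assume saturation: I_D = ½ k_n V_ov² = 0.5 × 6.8 × 1.43² = 6.95 mA, giving V_DS = V_DD − I_D R_D = 5.19 − 6.95 × 0.217 = 3.68 V.
V_DS = 3.68 V ≥ V_ov = 1.43 V, confirming saturation.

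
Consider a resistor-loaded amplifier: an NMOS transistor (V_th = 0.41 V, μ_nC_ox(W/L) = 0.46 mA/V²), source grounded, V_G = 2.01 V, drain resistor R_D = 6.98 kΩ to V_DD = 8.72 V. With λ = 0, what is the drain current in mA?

I_D = 0.589 mA

V_GS = V_G = 2.01 V, so V_ov = 2.01 − 0.41 = 1.6 V.
Assume saturation: I_D = ½ k_n V_ov² = 0.5 × 0.46 × 1.6² = 0.589 mA, giving V_DS = V_DD − I_D R_D = 8.72 − 0.589 × 6.98 = 4.61 V.
V_DS = 4.61 V ≥ V_ov = 1.6 V, confirming saturation.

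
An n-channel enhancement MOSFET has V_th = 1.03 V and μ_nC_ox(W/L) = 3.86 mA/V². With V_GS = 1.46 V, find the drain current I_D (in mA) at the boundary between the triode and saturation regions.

I_D = 0.357 mA

At the boundary V_DS = V_ov = V_GS − V_th = 1.46 − 1.03 = 0.43 V.
I_D = ½ k_n V_ov² = 0.5 × 3.86 × 0.43² = 0.357 mA.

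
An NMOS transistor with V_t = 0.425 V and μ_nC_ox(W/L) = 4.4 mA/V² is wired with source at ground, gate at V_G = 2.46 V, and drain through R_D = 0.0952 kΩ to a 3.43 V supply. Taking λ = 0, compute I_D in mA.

I_D = 9.11 mA

V_GS = V_G = 2.46 V, so V_ov = 2.46 − 0.425 = 2.04 V.
Assume saturation: I_D = ½ k_n V_ov² = 0.5 × 4.4 × 2.04² = 9.11 mA, giving V_DS = V_DD − I_D R_D = 3.43 − 9.11 × 0.0952 = 2.56 V.
V_DS = 2.56 V ≥ V_ov = 2.04 V, confirming saturation.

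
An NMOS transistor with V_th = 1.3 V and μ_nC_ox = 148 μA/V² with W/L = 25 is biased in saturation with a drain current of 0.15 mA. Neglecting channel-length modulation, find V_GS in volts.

V_GS = 1.58 V

k_n = μ_nC_ox · (W/L) = 3.7 mA/V².
In saturation I_D = ½ k_n (V_GS − V_th)², so V_GS − V_th = √(2 I_D / k_n) = √(2 × 0.15 / 3.7) = 0.285 V.
V_GS = 1.3 + 0.285 = 1.58 V.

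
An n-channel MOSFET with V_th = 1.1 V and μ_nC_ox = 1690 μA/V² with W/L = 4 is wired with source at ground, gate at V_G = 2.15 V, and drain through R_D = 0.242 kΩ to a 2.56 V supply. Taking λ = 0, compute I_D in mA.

I_D = 3.73 mA

V_GS = V_G = 2.15 V, so V_ov = 2.15 − 1.1 = 1.05 V.
k_n = μ_nC_ox · (W/L) = 6.76 mA/V².
Assume saturation: I_D = ½ k_n V_ov² = 0.5 × 6.76 × 1.05² = 3.73 mA, giving V_DS = V_DD − I_D R_D = 2.56 − 3.73 × 0.242 = 1.66 V.
V_DS = 1.66 V ≥ V_ov = 1.05 V, confirming saturation.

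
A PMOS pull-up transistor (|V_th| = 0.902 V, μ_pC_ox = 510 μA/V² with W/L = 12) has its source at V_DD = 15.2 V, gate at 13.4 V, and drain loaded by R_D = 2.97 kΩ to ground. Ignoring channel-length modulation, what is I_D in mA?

V_SG = V_DD − V_G = 15.2 − 13.4 = 1.8 V, so V_ov = 1.8 − 0.902 = 0.898 V.
k_p = μ_pC_ox · (W/L) = 6.12 mA/V².
Assume saturation: I_D = ½ k_p V_ov² = 0.5 × 6.12 × 0.898² = 2.47 mA, giving V_SD = V_DD − I_D R_D = 15.2 − 2.47 × 2.97 = 7.87 V.
V_SD = 7.87 V ≥ V_ov = 0.898 V, confirming saturation.

I_D = 2.47 mA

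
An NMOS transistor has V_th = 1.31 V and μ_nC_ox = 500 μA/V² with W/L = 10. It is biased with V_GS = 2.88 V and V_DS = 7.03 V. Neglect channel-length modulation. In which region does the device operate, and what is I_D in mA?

k_n = μ_nC_ox · (W/L) = 5 mA/V².
V_ov = V_GS − V_th = 2.88 − 1.31 = 1.57 V.
Since V_DS = 7.03 V ≥ V_ov = 1.57 V, the device is in saturation.
I_D = ½ k_n V_ov² = 0.5 × 5 × 1.57² = 6.16 mA.

Saturation; I_D = 6.16 mA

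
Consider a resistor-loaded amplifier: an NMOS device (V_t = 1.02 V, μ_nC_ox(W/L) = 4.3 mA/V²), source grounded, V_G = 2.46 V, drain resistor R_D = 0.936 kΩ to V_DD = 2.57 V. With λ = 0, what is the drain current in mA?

V_GS = V_G = 2.46 V, so V_ov = 2.46 − 1.02 = 1.44 V.
Assume saturation: I_D = ½ k_n V_ov² = 0.5 × 4.3 × 1.44² = 4.46 mA, giving V_DS = V_DD − I_D R_D = 2.57 − 4.46 × 0.936 = -1.6 V.
But -1.6 V < V_ov = 1.44 V, so the device is actually in triode.
In triode I_D = k_n[V_ov V_DS − ½ V_DS²] and I_D = (V_DD − V_DS)/R_D. Equating: 2.01 V_DS² − 6.796 V_DS + 2.57 = 0, giving V_DS = 0.434 V (the root below V_ov).
I_D = (2.57 − 0.434) / 0.936 = 2.28 mA.

I_D = 2.28 mA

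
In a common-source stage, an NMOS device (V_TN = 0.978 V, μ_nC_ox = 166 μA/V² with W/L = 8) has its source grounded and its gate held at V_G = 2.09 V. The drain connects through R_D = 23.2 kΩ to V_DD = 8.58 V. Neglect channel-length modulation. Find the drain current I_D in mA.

V_GS = V_G = 2.09 V, so V_ov = 2.09 − 0.978 = 1.11 V.
k_n = μ_nC_ox · (W/L) = 1.328 mA/V².
Assume saturation: I_D = ½ k_n V_ov² = 0.5 × 1.328 × 1.11² = 0.821 mA, giving V_DS = V_DD − I_D R_D = 8.58 − 0.821 × 23.2 = -10.5 V.
But -10.5 V < V_ov = 1.11 V, so the device is actually in triode.
In triode I_D = k_n[V_ov V_DS − ½ V_DS²] and I_D = (V_DD − V_DS)/R_D. Equating: 15.4 V_DS² − 35.26 V_DS + 8.58 = 0, giving V_DS = 0.277 V (the root below V_ov).
I_D = (8.58 − 0.277) / 23.2 = 0.358 mA.

I_D = 0.358 mA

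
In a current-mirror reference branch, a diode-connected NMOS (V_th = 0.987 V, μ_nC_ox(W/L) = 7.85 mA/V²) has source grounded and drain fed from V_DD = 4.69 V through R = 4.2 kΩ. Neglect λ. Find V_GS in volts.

V_GS = 1.43 V

With gate tied to drain, V_GS = V_DS ≥ V_GS − V_th, so the device is in saturation.
KCL at the drain: ½ k_n (V_GS − V_th)² = (V_DD − V_GS)/R.
Let x = V_GS − 0.987. Then 16.5 x² + x − 3.703 = 0, giving x = 0.445 V (positive root), so V_GS = 1.43 V.
I_D = (V_DD − V_GS)/R = (4.69 − 1.43) / 4.2 = 0.776 mA.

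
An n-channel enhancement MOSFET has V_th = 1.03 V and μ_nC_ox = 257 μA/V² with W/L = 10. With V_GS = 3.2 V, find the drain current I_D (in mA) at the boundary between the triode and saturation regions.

At the boundary V_DS = V_ov = V_GS − V_th = 3.2 − 1.03 = 2.17 V.
k_n = μ_nC_ox · (W/L) = 2.57 mA/V².
I_D = ½ k_n V_ov² = 0.5 × 2.57 × 2.17² = 6.05 mA.

I_D = 6.05 mA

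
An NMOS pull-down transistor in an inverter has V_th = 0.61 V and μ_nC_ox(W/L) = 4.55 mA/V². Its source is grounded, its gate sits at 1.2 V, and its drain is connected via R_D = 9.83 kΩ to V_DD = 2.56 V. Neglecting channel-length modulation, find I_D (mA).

V_GS = V_G = 1.2 V, so V_ov = 1.2 − 0.61 = 0.59 V.
Assume saturation: I_D = ½ k_n V_ov² = 0.5 × 4.55 × 0.59² = 0.792 mA, giving V_DS = V_DD − I_D R_D = 2.56 − 0.792 × 9.83 = -5.22 V.
But -5.22 V < V_ov = 0.59 V, so the device is actually in triode.
In triode I_D = k_n[V_ov V_DS − ½ V_DS²] and I_D = (V_DD − V_DS)/R_D. Equating: 22.4 V_DS² − 27.39 V_DS + 2.56 = 0, giving V_DS = 0.102 V (the root below V_ov).
I_D = (2.56 − 0.102) / 9.83 = 0.25 mA.

I_D = 0.250 mA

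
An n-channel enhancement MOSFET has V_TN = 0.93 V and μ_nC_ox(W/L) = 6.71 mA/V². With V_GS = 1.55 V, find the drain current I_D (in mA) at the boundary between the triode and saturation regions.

I_D = 1.29 mA

At the boundary V_DS = V_ov = V_GS − V_TN = 1.55 − 0.93 = 0.62 V.
I_D = ½ k_n V_ov² = 0.5 × 6.71 × 0.62² = 1.29 mA.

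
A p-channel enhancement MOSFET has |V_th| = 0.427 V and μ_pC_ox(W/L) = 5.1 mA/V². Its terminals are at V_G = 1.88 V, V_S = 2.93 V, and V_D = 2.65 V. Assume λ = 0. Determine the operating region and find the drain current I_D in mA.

Triode; I_D = 0.690 mA

V_SG = V_S − V_G = 2.93 − 1.88 = 1.05 V; V_SD = V_S − V_D = 2.93 − 2.65 = 0.28 V.
V_ov = V_SG − |V_th| = 1.05 − 0.427 = 0.623 V.
Since V_SD = 0.28 V < V_ov = 0.623 V, the device is in the triode region.
I_D = k_p [V_ov · V_SD − ½ V_SD²] = 5.1 × [0.623 × 0.28 − 0.5 × 0.28²] = 0.69 mA.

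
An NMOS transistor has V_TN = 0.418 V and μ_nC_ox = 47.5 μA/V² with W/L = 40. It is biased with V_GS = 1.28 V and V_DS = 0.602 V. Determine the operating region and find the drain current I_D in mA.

Triode; I_D = 0.642 mA

k_n = μ_nC_ox · (W/L) = 1.9 mA/V².
V_ov = V_GS − V_TN = 1.28 − 0.418 = 0.862 V.
Since V_DS = 0.602 V < V_ov = 0.862 V, the device is in the triode region.
I_D = k_n [V_ov · V_DS − ½ V_DS²] = 1.9 × [0.862 × 0.602 − 0.5 × 0.602²] = 0.642 mA.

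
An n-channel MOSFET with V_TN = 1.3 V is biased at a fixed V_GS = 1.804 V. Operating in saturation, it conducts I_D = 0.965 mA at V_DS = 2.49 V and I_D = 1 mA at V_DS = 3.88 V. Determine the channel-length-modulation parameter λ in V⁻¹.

λ = 0.0279 V⁻¹

With V_GS fixed, I_D ∝ (1 + λ V_DS) in saturation, so I_D2/I_D1 = (1 + λ V_DS2)/(1 + λ V_DS1).
1/0.965 = 1.036 = (1 + 3.88 λ)/(1 + 2.49 λ).
Solving: λ (I_D1 V_DS2 − I_D2 V_DS1) = I_D2 − I_D1, so λ = (1 − 0.965) / (0.965 × 3.88 − 1 × 2.49) = 0.035 / 1.25 = 0.0279 V⁻¹.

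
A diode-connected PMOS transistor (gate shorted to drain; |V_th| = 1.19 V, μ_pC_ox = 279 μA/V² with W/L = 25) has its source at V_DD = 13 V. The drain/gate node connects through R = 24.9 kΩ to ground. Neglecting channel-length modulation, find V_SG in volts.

With gate tied to drain, V_SG = V_SD ≥ V_SG − |V_th|, so the device is in saturation.
k_p = μ_pC_ox · (W/L) = 6.975 mA/V².
KCL at the drain: ½ k_p (V_SG − |V_th|)² = (V_DD − V_SG)/R.
Let x = V_SG − 1.19. Then 86.8 x² + x − 11.81 = 0, giving x = 0.363 V (positive root), so V_SG = 1.55 V.
I_D = (V_DD − V_SG)/R = (13 − 1.55) / 24.9 = 0.46 mA.

V_SG = 1.55 V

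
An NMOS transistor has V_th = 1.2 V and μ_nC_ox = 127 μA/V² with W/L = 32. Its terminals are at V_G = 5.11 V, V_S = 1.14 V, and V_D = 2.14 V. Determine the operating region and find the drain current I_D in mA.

V_GS = V_G − V_S = 5.11 − 1.14 = 3.97 V; V_DS = V_D − V_S = 2.14 − 1.14 = 1 V.
k_n = μ_nC_ox · (W/L) = 4.064 mA/V².
V_ov = V_GS − V_th = 3.97 − 1.2 = 2.77 V.
Since V_DS = 1 V < V_ov = 2.77 V, the device is in the triode region.
I_D = k_n [V_ov · V_DS − ½ V_DS²] = 4.064 × [2.77 × 1 − 0.5 × 1²] = 9.23 mA.

Triode; I_D = 9.23 mA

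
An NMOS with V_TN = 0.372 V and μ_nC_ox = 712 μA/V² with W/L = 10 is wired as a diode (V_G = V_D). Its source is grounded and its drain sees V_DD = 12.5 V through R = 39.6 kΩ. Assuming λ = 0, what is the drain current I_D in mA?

With gate tied to drain, V_GS = V_DS ≥ V_GS − V_TN, so the device is in saturation.
k_n = μ_nC_ox · (W/L) = 7.12 mA/V².
KCL at the drain: ½ k_n (V_GS − V_TN)² = (V_DD − V_GS)/R.
Let x = V_GS − 0.372. Then 141 x² + x − 12.13 = 0, giving x = 0.29 V (positive root), so V_GS = 0.662 V.
I_D = (V_DD − V_GS)/R = (12.5 − 0.662) / 39.6 = 0.299 mA.

I_D = 0.299 mA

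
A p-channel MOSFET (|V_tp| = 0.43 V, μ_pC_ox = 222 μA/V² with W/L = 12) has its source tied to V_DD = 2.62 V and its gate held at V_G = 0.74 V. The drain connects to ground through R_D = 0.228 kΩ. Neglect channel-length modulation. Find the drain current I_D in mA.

I_D = 2.80 mA

V_SG = V_DD − V_G = 2.62 − 0.74 = 1.88 V, so V_ov = 1.88 − 0.43 = 1.45 V.
k_p = μ_pC_ox · (W/L) = 2.664 mA/V².
Assume saturation: I_D = ½ k_p V_ov² = 0.5 × 2.664 × 1.45² = 2.8 mA, giving V_SD = V_DD − I_D R_D = 2.62 − 2.8 × 0.228 = 1.98 V.
V_SD = 1.98 V ≥ V_ov = 1.45 V, confirming saturation.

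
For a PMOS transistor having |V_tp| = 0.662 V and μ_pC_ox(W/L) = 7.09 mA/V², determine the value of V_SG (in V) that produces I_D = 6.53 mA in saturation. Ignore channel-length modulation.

In saturation I_D = ½ k_p (V_SG − |V_tp|)², so V_SG − |V_tp| = √(2 I_D / k_p) = √(2 × 6.53 / 7.09) = 1.36 V.
V_SG = 0.662 + 1.36 = 2.02 V.

V_SG = 2.02 V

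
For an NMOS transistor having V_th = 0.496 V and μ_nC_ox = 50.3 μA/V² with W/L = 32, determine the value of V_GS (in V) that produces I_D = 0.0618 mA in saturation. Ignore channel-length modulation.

V_GS = 0.773 V

k_n = μ_nC_ox · (W/L) = 1.61 mA/V².
In saturation I_D = ½ k_n (V_GS − V_th)², so V_GS − V_th = √(2 I_D / k_n) = √(2 × 0.0618 / 1.61) = 0.277 V.
V_GS = 0.496 + 0.277 = 0.773 V.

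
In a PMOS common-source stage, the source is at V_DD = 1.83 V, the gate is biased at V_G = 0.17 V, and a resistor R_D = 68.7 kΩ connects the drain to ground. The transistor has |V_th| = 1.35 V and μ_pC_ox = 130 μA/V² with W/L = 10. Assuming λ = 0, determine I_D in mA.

I_D = 0.0256 mA

V_SG = V_DD − V_G = 1.83 − 0.17 = 1.66 V, so V_ov = 1.66 − 1.35 = 0.31 V.
k_p = μ_pC_ox · (W/L) = 1.3 mA/V².
Assume saturation: I_D = ½ k_p V_ov² = 0.5 × 1.3 × 0.31² = 0.0625 mA, giving V_SD = V_DD − I_D R_D = 1.83 − 0.0625 × 68.7 = -2.46 V.
But -2.46 V < V_ov = 0.31 V, so the device is actually in triode.
In triode I_D = k_p[V_ov V_SD − ½ V_SD²] and I_D = (V_DD − V_SD)/R_D. Equating: 44.7 V_SD² − 28.69 V_SD + 1.83 = 0, giving V_SD = 0.0718 V (the root below V_ov).
I_D = (1.83 − 0.0718) / 68.7 = 0.0256 mA.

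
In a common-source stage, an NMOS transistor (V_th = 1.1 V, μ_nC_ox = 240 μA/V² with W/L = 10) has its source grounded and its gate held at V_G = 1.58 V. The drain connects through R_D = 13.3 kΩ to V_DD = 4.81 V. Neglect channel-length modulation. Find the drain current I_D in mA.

I_D = 0.276 mA

V_GS = V_G = 1.58 V, so V_ov = 1.58 − 1.1 = 0.48 V.
k_n = μ_nC_ox · (W/L) = 2.4 mA/V².
Assume saturation: I_D = ½ k_n V_ov² = 0.5 × 2.4 × 0.48² = 0.276 mA, giving V_DS = V_DD − I_D R_D = 4.81 − 0.276 × 13.3 = 1.13 V.
V_DS = 1.13 V ≥ V_ov = 0.48 V, confirming saturation.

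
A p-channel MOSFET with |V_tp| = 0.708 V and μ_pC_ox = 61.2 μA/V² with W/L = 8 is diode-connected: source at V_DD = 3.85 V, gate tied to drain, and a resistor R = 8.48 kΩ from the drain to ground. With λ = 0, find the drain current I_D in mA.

I_D = 0.251 mA

With gate tied to drain, V_SG = V_SD ≥ V_SG − |V_tp|, so the device is in saturation.
k_p = μ_pC_ox · (W/L) = 0.4896 mA/V².
KCL at the drain: ½ k_p (V_SG − |V_tp|)² = (V_DD − V_SG)/R.
Let x = V_SG − 0.708. Then 2.08 x² + x − 3.142 = 0, giving x = 1.01 V (positive root), so V_SG = 1.72 V.
I_D = (V_DD − V_SG)/R = (3.85 − 1.72) / 8.48 = 0.251 mA.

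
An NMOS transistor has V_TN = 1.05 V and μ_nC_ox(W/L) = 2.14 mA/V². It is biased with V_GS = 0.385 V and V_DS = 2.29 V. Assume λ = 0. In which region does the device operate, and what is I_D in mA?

V_GS = 0.385 V < V_TN = 1.05 V, so the transistor is in cutoff.

Cutoff; I_D = 0 mA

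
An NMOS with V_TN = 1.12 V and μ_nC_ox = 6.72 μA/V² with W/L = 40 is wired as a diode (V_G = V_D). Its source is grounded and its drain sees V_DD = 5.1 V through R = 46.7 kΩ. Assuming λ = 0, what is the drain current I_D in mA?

With gate tied to drain, V_GS = V_DS ≥ V_GS − V_TN, so the device is in saturation.
k_n = μ_nC_ox · (W/L) = 0.2688 mA/V².
KCL at the drain: ½ k_n (V_GS − V_TN)² = (V_DD − V_GS)/R.
Let x = V_GS − 1.12. Then 6.28 x² + x − 3.98 = 0, giving x = 0.721 V (positive root), so V_GS = 1.84 V.
I_D = (V_DD − V_GS)/R = (5.1 − 1.84) / 46.7 = 0.0698 mA.

I_D = 0.0698 mA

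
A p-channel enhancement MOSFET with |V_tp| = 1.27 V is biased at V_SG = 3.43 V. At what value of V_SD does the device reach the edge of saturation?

The boundary between triode and saturation is V_SD = V_SG − |V_tp| = V_ov.
V_ov = 3.43 − 1.27 = 2.16 V.

V_SD,sat = 2.16 V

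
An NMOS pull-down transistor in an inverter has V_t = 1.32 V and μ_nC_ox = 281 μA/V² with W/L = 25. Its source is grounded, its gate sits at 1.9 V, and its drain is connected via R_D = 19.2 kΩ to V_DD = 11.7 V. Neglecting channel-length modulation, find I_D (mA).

V_GS = V_G = 1.9 V, so V_ov = 1.9 − 1.32 = 0.58 V.
k_n = μ_nC_ox · (W/L) = 7.025 mA/V².
Assume saturation: I_D = ½ k_n V_ov² = 0.5 × 7.025 × 0.58² = 1.18 mA, giving V_DS = V_DD − I_D R_D = 11.7 − 1.18 × 19.2 = -11 V.
But -11 V < V_ov = 0.58 V, so the device is actually in triode.
In triode I_D = k_n[V_ov V_DS − ½ V_DS²] and I_D = (V_DD − V_DS)/R_D. Equating: 67.4 V_DS² − 79.23 V_DS + 11.7 = 0, giving V_DS = 0.173 V (the root below V_ov).
I_D = (11.7 − 0.173) / 19.2 = 0.6 mA.

I_D = 0.600 mA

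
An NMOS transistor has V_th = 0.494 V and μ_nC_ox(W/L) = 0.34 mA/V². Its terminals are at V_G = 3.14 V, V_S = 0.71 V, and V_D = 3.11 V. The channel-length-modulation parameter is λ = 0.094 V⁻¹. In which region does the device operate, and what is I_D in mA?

V_GS = V_G − V_S = 3.14 − 0.71 = 2.43 V; V_DS = V_D − V_S = 3.11 − 0.71 = 2.4 V.
V_ov = V_GS − V_th = 2.43 − 0.494 = 1.94 V.
Since V_DS = 2.4 V ≥ V_ov = 1.94 V, the device is in saturation.
I_D = ½ k_n V_ov² (1 + λ V_DS) = 0.5 × 0.34 × 1.94² × (1 + 0.094 × 2.4) = 0.781 mA.

Saturation; I_D = 0.781 mA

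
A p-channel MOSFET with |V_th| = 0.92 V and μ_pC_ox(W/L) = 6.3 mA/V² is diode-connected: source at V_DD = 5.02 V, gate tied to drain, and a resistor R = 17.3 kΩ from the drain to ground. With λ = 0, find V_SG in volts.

V_SG = 1.19 V

With gate tied to drain, V_SG = V_SD ≥ V_SG − |V_th|, so the device is in saturation.
KCL at the drain: ½ k_p (V_SG − |V_th|)² = (V_DD − V_SG)/R.
Let x = V_SG − 0.92. Then 54.5 x² + x − 4.1 = 0, giving x = 0.265 V (positive root), so V_SG = 1.19 V.
I_D = (V_DD − V_SG)/R = (5.02 − 1.19) / 17.3 = 0.222 mA.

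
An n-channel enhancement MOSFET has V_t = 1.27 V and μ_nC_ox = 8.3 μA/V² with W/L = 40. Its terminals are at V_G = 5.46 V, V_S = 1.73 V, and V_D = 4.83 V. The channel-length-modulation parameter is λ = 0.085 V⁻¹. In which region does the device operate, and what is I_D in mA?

Saturation; I_D = 1.27 mA

V_GS = V_G − V_S = 5.46 − 1.73 = 3.73 V; V_DS = V_D − V_S = 4.83 − 1.73 = 3.1 V.
k_n = μ_nC_ox · (W/L) = 0.332 mA/V².
V_ov = V_GS − V_t = 3.73 − 1.27 = 2.46 V.
Since V_DS = 3.1 V ≥ V_ov = 2.46 V, the device is in saturation.
I_D = ½ k_n V_ov² (1 + λ V_DS) = 0.5 × 0.332 × 2.46² × (1 + 0.085 × 3.1) = 1.27 mA.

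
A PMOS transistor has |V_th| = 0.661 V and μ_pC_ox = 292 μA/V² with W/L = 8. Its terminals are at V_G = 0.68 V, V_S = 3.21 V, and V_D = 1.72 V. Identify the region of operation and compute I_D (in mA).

Triode; I_D = 3.91 mA

V_SG = V_S − V_G = 3.21 − 0.68 = 2.53 V; V_SD = V_S − V_D = 3.21 − 1.72 = 1.49 V.
k_p = μ_pC_ox · (W/L) = 2.336 mA/V².
V_ov = V_SG − |V_th| = 2.53 − 0.661 = 1.87 V.
Since V_SD = 1.49 V < V_ov = 1.87 V, the device is in the triode region.
I_D = k_p [V_ov · V_SD − ½ V_SD²] = 2.336 × [1.87 × 1.49 − 0.5 × 1.49²] = 3.91 mA.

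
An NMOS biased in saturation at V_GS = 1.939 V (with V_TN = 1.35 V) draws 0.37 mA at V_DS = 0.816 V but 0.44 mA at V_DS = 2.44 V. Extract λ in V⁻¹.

With V_GS fixed, I_D ∝ (1 + λ V_DS) in saturation, so I_D2/I_D1 = (1 + λ V_DS2)/(1 + λ V_DS1).
0.44/0.37 = 1.189 = (1 + 2.44 λ)/(1 + 0.816 λ).
Solving: λ (I_D1 V_DS2 − I_D2 V_DS1) = I_D2 − I_D1, so λ = (0.44 − 0.37) / (0.37 × 2.44 − 0.44 × 0.816) = 0.07 / 0.544 = 0.129 V⁻¹.

λ = 0.129 V⁻¹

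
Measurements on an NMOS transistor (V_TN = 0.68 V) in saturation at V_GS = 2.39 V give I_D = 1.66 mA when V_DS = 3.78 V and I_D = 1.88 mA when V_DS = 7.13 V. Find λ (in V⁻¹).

λ = 0.0465 V⁻¹

With V_GS fixed, I_D ∝ (1 + λ V_DS) in saturation, so I_D2/I_D1 = (1 + λ V_DS2)/(1 + λ V_DS1).
1.88/1.66 = 1.133 = (1 + 7.13 λ)/(1 + 3.78 λ).
Solving: λ (I_D1 V_DS2 − I_D2 V_DS1) = I_D2 − I_D1, so λ = (1.88 − 1.66) / (1.66 × 7.13 − 1.88 × 3.78) = 0.22 / 4.73 = 0.0465 V⁻¹.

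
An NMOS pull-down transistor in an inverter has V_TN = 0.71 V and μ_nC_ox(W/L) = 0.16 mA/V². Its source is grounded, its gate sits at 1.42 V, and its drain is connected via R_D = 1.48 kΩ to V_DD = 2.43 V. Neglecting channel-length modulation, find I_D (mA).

I_D = 0.0403 mA

V_GS = V_G = 1.42 V, so V_ov = 1.42 − 0.71 = 0.71 V.
Assume saturation: I_D = ½ k_n V_ov² = 0.5 × 0.16 × 0.71² = 0.0403 mA, giving V_DS = V_DD − I_D R_D = 2.43 − 0.0403 × 1.48 = 2.37 V.
V_DS = 2.37 V ≥ V_ov = 0.71 V, confirming saturation.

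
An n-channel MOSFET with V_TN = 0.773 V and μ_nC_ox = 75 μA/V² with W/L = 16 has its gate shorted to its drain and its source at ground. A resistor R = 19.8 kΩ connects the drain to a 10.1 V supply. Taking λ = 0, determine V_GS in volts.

V_GS = 1.62 V

With gate tied to drain, V_GS = V_DS ≥ V_GS − V_TN, so the device is in saturation.
k_n = μ_nC_ox · (W/L) = 1.2 mA/V².
KCL at the drain: ½ k_n (V_GS − V_TN)² = (V_DD − V_GS)/R.
Let x = V_GS − 0.773. Then 11.9 x² + x − 9.327 = 0, giving x = 0.845 V (positive root), so V_GS = 1.62 V.
I_D = (V_DD − V_GS)/R = (10.1 − 1.62) / 19.8 = 0.428 mA.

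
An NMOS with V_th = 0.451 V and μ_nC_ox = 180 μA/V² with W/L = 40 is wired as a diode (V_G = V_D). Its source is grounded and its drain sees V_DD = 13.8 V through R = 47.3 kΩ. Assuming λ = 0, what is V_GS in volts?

With gate tied to drain, V_GS = V_DS ≥ V_GS − V_th, so the device is in saturation.
k_n = μ_nC_ox · (W/L) = 7.2 mA/V².
KCL at the drain: ½ k_n (V_GS − V_th)² = (V_DD − V_GS)/R.
Let x = V_GS − 0.451. Then 170 x² + x − 13.35 = 0, giving x = 0.277 V (positive root), so V_GS = 0.728 V.
I_D = (V_DD − V_GS)/R = (13.8 − 0.728) / 47.3 = 0.276 mA.

V_GS = 0.728 V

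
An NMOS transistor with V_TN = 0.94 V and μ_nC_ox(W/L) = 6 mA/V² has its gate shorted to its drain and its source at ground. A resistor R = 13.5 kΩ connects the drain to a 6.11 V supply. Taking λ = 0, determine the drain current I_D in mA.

I_D = 0.357 mA

With gate tied to drain, V_GS = V_DS ≥ V_GS − V_TN, so the device is in saturation.
KCL at the drain: ½ k_n (V_GS − V_TN)² = (V_DD − V_GS)/R.
Let x = V_GS − 0.94. Then 40.5 x² + x − 5.17 = 0, giving x = 0.345 V (positive root), so V_GS = 1.29 V.
I_D = (V_DD − V_GS)/R = (6.11 − 1.29) / 13.5 = 0.357 mA.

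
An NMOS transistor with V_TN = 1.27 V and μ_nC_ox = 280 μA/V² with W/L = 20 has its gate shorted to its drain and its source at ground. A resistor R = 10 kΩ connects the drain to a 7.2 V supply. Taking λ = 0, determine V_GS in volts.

V_GS = 1.71 V

With gate tied to drain, V_GS = V_DS ≥ V_GS − V_TN, so the device is in saturation.
k_n = μ_nC_ox · (W/L) = 5.6 mA/V².
KCL at the drain: ½ k_n (V_GS − V_TN)² = (V_DD − V_GS)/R.
Let x = V_GS − 1.27. Then 28 x² + x − 5.93 = 0, giving x = 0.443 V (positive root), so V_GS = 1.71 V.
I_D = (V_DD − V_GS)/R = (7.2 − 1.71) / 10 = 0.549 mA.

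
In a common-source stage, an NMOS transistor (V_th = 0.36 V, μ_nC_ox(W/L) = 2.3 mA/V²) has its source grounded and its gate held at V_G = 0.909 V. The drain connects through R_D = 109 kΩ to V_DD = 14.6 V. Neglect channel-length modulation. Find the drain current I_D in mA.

I_D = 0.133 mA

V_GS = V_G = 0.909 V, so V_ov = 0.909 − 0.36 = 0.549 V.
Assume saturation: I_D = ½ k_n V_ov² = 0.5 × 2.3 × 0.549² = 0.347 mA, giving V_DS = V_DD − I_D R_D = 14.6 − 0.347 × 109 = -23.2 V.
But -23.2 V < V_ov = 0.549 V, so the device is actually in triode.
In triode I_D = k_n[V_ov V_DS − ½ V_DS²] and I_D = (V_DD − V_DS)/R_D. Equating: 125 V_DS² − 138.6 V_DS + 14.6 = 0, giving V_DS = 0.118 V (the root below V_ov).
I_D = (14.6 − 0.118) / 109 = 0.133 mA.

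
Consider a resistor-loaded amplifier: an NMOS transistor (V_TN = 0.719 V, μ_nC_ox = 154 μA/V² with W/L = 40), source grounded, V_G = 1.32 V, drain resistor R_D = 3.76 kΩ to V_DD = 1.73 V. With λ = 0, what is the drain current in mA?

I_D = 0.426 mA

V_GS = V_G = 1.32 V, so V_ov = 1.32 − 0.719 = 0.601 V.
k_n = μ_nC_ox · (W/L) = 6.16 mA/V².
Assume saturation: I_D = ½ k_n V_ov² = 0.5 × 6.16 × 0.601² = 1.11 mA, giving V_DS = V_DD − I_D R_D = 1.73 − 1.11 × 3.76 = -2.45 V.
But -2.45 V < V_ov = 0.601 V, so the device is actually in triode.
In triode I_D = k_n[V_ov V_DS − ½ V_DS²] and I_D = (V_DD − V_DS)/R_D. Equating: 11.6 V_DS² − 14.92 V_DS + 1.73 = 0, giving V_DS = 0.129 V (the root below V_ov).
I_D = (1.73 − 0.129) / 3.76 = 0.426 mA.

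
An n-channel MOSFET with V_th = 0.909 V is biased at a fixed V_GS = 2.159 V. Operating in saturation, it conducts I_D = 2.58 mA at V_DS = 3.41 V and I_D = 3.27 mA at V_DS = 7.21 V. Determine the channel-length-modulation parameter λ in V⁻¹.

With V_GS fixed, I_D ∝ (1 + λ V_DS) in saturation, so I_D2/I_D1 = (1 + λ V_DS2)/(1 + λ V_DS1).
3.27/2.58 = 1.267 = (1 + 7.21 λ)/(1 + 3.41 λ).
Solving: λ (I_D1 V_DS2 − I_D2 V_DS1) = I_D2 − I_D1, so λ = (3.27 − 2.58) / (2.58 × 7.21 − 3.27 × 3.41) = 0.69 / 7.45 = 0.0926 V⁻¹.

λ = 0.0926 V⁻¹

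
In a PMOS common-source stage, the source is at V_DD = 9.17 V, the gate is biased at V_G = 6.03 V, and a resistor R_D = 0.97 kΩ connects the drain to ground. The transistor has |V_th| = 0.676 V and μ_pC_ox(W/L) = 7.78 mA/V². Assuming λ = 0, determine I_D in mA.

V_SG = V_DD − V_G = 9.17 − 6.03 = 3.14 V, so V_ov = 3.14 − 0.676 = 2.46 V.
Assume saturation: I_D = ½ k_p V_ov² = 0.5 × 7.78 × 2.46² = 23.6 mA, giving V_SD = V_DD − I_D R_D = 9.17 − 23.6 × 0.97 = -13.7 V.
But -13.7 V < V_ov = 2.46 V, so the device is actually in triode.
In triode I_D = k_p[V_ov V_SD − ½ V_SD²] and I_D = (V_DD − V_SD)/R_D. Equating: 3.77 V_SD² − 19.59 V_SD + 9.17 = 0, giving V_SD = 0.52 V (the root below V_ov).
I_D = (9.17 − 0.52) / 0.97 = 8.92 mA.

I_D = 8.92 mA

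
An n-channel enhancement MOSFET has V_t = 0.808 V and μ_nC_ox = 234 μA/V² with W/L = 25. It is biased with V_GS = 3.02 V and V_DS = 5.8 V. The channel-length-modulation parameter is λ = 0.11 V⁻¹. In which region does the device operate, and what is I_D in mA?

k_n = μ_nC_ox · (W/L) = 5.85 mA/V².
V_ov = V_GS − V_t = 3.02 − 0.808 = 2.21 V.
Since V_DS = 5.8 V ≥ V_ov = 2.21 V, the device is in saturation.
I_D = ½ k_n V_ov² (1 + λ V_DS) = 0.5 × 5.85 × 2.21² × (1 + 0.11 × 5.8) = 23.4 mA.

Saturation; I_D = 23.4 mA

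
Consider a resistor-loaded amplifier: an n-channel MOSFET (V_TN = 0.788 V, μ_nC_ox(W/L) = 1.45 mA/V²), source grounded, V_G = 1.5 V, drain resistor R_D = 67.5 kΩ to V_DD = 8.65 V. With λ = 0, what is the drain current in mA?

V_GS = V_G = 1.5 V, so V_ov = 1.5 − 0.788 = 0.712 V.
Assume saturation: I_D = ½ k_n V_ov² = 0.5 × 1.45 × 0.712² = 0.368 mA, giving V_DS = V_DD − I_D R_D = 8.65 − 0.368 × 67.5 = -16.2 V.
But -16.2 V < V_ov = 0.712 V, so the device is actually in triode.
In triode I_D = k_n[V_ov V_DS − ½ V_DS²] and I_D = (V_DD − V_DS)/R_D. Equating: 48.9 V_DS² − 70.69 V_DS + 8.65 = 0, giving V_DS = 0.135 V (the root below V_ov).
I_D = (8.65 − 0.135) / 67.5 = 0.126 mA.

I_D = 0.126 mA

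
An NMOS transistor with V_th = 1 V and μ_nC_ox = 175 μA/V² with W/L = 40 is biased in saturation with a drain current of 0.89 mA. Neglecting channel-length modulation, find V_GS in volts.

k_n = μ_nC_ox · (W/L) = 7 mA/V².
In saturation I_D = ½ k_n (V_GS − V_th)², so V_GS − V_th = √(2 I_D / k_n) = √(2 × 0.89 / 7) = 0.504 V.
V_GS = 1 + 0.504 = 1.5 V.

V_GS = 1.50 V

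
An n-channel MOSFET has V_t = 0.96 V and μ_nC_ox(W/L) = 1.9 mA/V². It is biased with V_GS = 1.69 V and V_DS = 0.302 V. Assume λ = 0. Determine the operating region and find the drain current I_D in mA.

Triode; I_D = 0.332 mA

V_ov = V_GS − V_t = 1.69 − 0.96 = 0.73 V.
Since V_DS = 0.302 V < V_ov = 0.73 V, the device is in the triode region.
I_D = k_n [V_ov · V_DS − ½ V_DS²] = 1.9 × [0.73 × 0.302 − 0.5 × 0.302²] = 0.332 mA.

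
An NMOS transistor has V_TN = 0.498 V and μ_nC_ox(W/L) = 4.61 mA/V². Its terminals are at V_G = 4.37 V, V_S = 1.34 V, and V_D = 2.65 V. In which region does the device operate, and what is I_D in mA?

Triode; I_D = 11.3 mA

V_GS = V_G − V_S = 4.37 − 1.34 = 3.03 V; V_DS = V_D − V_S = 2.65 − 1.34 = 1.31 V.
V_ov = V_GS − V_TN = 3.03 − 0.498 = 2.53 V.
Since V_DS = 1.31 V < V_ov = 2.53 V, the device is in the triode region.
I_D = k_n [V_ov · V_DS − ½ V_DS²] = 4.61 × [2.53 × 1.31 − 0.5 × 1.31²] = 11.3 mA.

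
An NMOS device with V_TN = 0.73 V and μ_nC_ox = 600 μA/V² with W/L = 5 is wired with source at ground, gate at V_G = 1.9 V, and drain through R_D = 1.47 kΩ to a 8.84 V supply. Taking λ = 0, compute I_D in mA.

V_GS = V_G = 1.9 V, so V_ov = 1.9 − 0.73 = 1.17 V.
k_n = μ_nC_ox · (W/L) = 3 mA/V².
Assume saturation: I_D = ½ k_n V_ov² = 0.5 × 3 × 1.17² = 2.05 mA, giving V_DS = V_DD − I_D R_D = 8.84 − 2.05 × 1.47 = 5.82 V.
V_DS = 5.82 V ≥ V_ov = 1.17 V, confirming saturation.

I_D = 2.05 mA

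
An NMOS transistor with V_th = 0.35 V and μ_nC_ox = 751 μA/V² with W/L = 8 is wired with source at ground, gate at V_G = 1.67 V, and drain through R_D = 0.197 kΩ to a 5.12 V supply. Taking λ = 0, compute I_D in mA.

I_D = 5.23 mA

V_GS = V_G = 1.67 V, so V_ov = 1.67 − 0.35 = 1.32 V.
k_n = μ_nC_ox · (W/L) = 6.008 mA/V².
Assume saturation: I_D = ½ k_n V_ov² = 0.5 × 6.008 × 1.32² = 5.23 mA, giving V_DS = V_DD − I_D R_D = 5.12 − 5.23 × 0.197 = 4.09 V.
V_DS = 4.09 V ≥ V_ov = 1.32 V, confirming saturation.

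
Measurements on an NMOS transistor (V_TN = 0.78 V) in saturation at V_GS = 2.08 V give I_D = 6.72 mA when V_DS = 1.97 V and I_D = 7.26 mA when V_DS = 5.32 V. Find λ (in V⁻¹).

λ = 0.0252 V⁻¹

With V_GS fixed, I_D ∝ (1 + λ V_DS) in saturation, so I_D2/I_D1 = (1 + λ V_DS2)/(1 + λ V_DS1).
7.26/6.72 = 1.08 = (1 + 5.32 λ)/(1 + 1.97 λ).
Solving: λ (I_D1 V_DS2 − I_D2 V_DS1) = I_D2 − I_D1, so λ = (7.26 − 6.72) / (6.72 × 5.32 − 7.26 × 1.97) = 0.54 / 21.4 = 0.0252 V⁻¹.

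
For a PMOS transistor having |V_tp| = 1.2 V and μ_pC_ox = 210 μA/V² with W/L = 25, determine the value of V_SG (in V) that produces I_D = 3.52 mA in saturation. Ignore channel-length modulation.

V_SG = 2.36 V

k_p = μ_pC_ox · (W/L) = 5.25 mA/V².
In saturation I_D = ½ k_p (V_SG − |V_tp|)², so V_SG − |V_tp| = √(2 I_D / k_p) = √(2 × 3.52 / 5.25) = 1.16 V.
V_SG = 1.2 + 1.16 = 2.36 V.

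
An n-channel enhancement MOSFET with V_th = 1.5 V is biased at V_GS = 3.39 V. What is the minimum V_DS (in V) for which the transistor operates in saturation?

V_DS,sat = 1.89 V

The boundary between triode and saturation is V_DS = V_GS − V_th = V_ov.
V_ov = 3.39 − 1.5 = 1.89 V.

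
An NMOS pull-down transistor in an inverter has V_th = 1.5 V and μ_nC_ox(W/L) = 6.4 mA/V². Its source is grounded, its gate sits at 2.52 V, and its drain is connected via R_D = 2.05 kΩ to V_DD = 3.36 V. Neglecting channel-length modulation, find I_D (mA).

V_GS = V_G = 2.52 V, so V_ov = 2.52 − 1.5 = 1.02 V.
Assume saturation: I_D = ½ k_n V_ov² = 0.5 × 6.4 × 1.02² = 3.33 mA, giving V_DS = V_DD − I_D R_D = 3.36 − 3.33 × 2.05 = -3.47 V.
But -3.47 V < V_ov = 1.02 V, so the device is actually in triode.
In triode I_D = k_n[V_ov V_DS − ½ V_DS²] and I_D = (V_DD − V_DS)/R_D. Equating: 6.56 V_DS² − 14.38 V_DS + 3.36 = 0, giving V_DS = 0.266 V (the root below V_ov).
I_D = (3.36 − 0.266) / 2.05 = 1.51 mA.

I_D = 1.51 mA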